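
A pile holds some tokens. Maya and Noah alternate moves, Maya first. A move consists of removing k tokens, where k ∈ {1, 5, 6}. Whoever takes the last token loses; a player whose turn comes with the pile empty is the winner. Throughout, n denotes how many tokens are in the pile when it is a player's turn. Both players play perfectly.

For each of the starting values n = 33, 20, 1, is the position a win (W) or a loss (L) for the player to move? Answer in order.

Label each position W (a win for the player to move) or L (a loss). A position with no legal move is W; any other position is W exactly when some move reaches an L, and L when every move reaches a W.
n=0: no move; the opponent has just taken the last token and therefore loses → W
n=1: the only move is to 0(W), a W ⇒ L
n=2: can move to 1, which is L ⇒ W
n=3: the only move is to 2(W), a W ⇒ L
n=4: can move to 3, which is L ⇒ W
n=5: moves to 4(W), 0(W); every one is W ⇒ L
n=6: can move to 5, which is L ⇒ W
n=7: can move to 1, which is L ⇒ W
n=8: can move to 3, which is L ⇒ W
n=9: can move to 3, which is L ⇒ W
n=10: can move to 5, which is L ⇒ W
n=11: can move to 5, which is L ⇒ W
n=12: moves to 11(W), 7(W), 6(W); every one is W ⇒ L
n=13: can move to 12, which is L ⇒ W
n=14: moves to 13(W), 9(W), 8(W); every one is W ⇒ L
n=15: can move to 14, which is L ⇒ W
n=16: moves to 15(W), 11(W), 10(W); every one is W ⇒ L
n=17: can move to 16, which is L ⇒ W
n=18: can move to 12, which is L ⇒ W
n=19: can move to 14, which is L ⇒ W
n=20: can move to 14, which is L ⇒ W
n=21: can move to 16, which is L ⇒ W
n=22: can move to 16, which is L ⇒ W
n=23: moves to 22(W), 18(W), 17(W); every one is W ⇒ L
n=24: can move to 23, which is L ⇒ W
n=25: moves to 24(W), 20(W), 19(W); every one is W ⇒ L
n=26: can move to 25, which is L ⇒ W
n=27: moves to 26(W), 22(W), 21(W); every one is W ⇒ L
n=28: can move to 27, which is L ⇒ W
n=29: can move to 23, which is L ⇒ W
n=30: can move to 25, which is L ⇒ W
n=31: can move to 25, which is L ⇒ W
n=32: can move to 27, which is L ⇒ W
n=33: can move to 27, which is L ⇒ W

33: W, 20: W, 1: L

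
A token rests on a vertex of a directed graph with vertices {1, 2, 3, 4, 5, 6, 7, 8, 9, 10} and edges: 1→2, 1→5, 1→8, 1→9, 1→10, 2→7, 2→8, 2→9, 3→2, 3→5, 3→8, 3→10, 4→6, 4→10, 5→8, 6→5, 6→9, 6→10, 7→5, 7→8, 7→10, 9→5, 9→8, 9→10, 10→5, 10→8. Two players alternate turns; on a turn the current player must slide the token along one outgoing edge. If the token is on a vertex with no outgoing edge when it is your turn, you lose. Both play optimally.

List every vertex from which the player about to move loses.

Build the W/L table. Terminal = L. A non-terminal position is W if it has a move to some L; otherwise it is L.
Every edge goes from a vertex to one that appears earlier in the order 8, 5, 10, 7, 9, 2, 3, 1, 6, 4, so processing vertices in that order labels each vertex after all of its successors.
8: no outgoing edge → L
5: →8(L), so W
10: →8(L), so W
7: →8(L), so W
9: →8(L), so W
2: →8(L), so W
3: →8(L), so W
1: →8(L), so W
6: →9(W), 10(W), 5(W) — all W, so L
4: →6(L), so W
The losing starting vertices are exactly the entries labelled L in this table (2 of them).

6, 8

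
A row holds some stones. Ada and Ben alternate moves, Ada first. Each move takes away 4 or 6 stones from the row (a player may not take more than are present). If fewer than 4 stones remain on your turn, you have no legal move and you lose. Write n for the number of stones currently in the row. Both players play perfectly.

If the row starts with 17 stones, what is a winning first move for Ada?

Remove 4, leaving 13.

Classify positions by backward induction: terminal positions (no move available) are L. From any other position, the mover wins iff some move reaches an L.
n=0: no move → L
n=1: no move → L
n=2: no move → L
n=3: no move → L
n=4: W (go to 0, an L position)
n=5: W (go to 1, an L position)
n=6: W (go to 2, an L position)
n=7: W (go to 3, an L position)
n=8: W (go to 2, an L position)
n=9: W (go to 3, an L position)
n=10: L (options 6(W), 4(W) are all W)
n=11: L (options 7(W), 5(W) are all W)
n=12: L (options 8(W), 6(W) are all W)
n=13: L (options 9(W), 7(W) are all W)
n=14: W (go to 10, an L position)
n=15: W (go to 11, an L position)
n=16: W (go to 12, an L position)
n=17: W (go to 13, an L position)
From 17, the L positions reachable in one move are: 13, 11. Any move reaching one of these is winning.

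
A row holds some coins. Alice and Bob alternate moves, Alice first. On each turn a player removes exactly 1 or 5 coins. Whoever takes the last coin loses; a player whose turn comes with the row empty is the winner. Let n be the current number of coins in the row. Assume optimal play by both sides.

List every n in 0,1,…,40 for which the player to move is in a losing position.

Work bottom-up. With no move the player to move wins. Otherwise the position is W if at least one move leads to an L position for the opponent, and L if every move leads to a W.
n=0: no move; the opponent has just taken the last coin and therefore loses → W
n=1: →0(W) only, which is W, so L
n=2: →1(L), so W
n=3: →2(W) only, which is W, so L
n=4: →3(L), so W
n=5: →4(W), 0(W) — all W, so L
n=6: →5(L), so W
n=7: →6(W), 2(W) — all W, so L
n=8: →7(L), so W
n=9: →8(W), 4(W) — all W, so L
n=10: →9(L), so W
n=11: →10(W), 6(W) — all W, so L
n=12: →11(L), so W
n=13: →12(W), 8(W) — all W, so L
n=14: →13(L), so W
n=15: →14(W), 10(W) — all W, so L
n=16: →15(L), so W
n=17: →16(W), 12(W) — all W, so L
n=18: →17(L), so W
n=19: →18(W), 14(W) — all W, so L
n=20: →19(L), so W
n=21: →20(W), 16(W) — all W, so L
n=22: →21(L), so W
n=23: →22(W), 18(W) — all W, so L
n=24: →23(L), so W
n=25: →24(W), 20(W) — all W, so L
n=26: →25(L), so W
n=27: →26(W), 22(W) — all W, so L
n=28: →27(L), so W
n=29: →28(W), 24(W) — all W, so L
n=30: →29(L), so W
n=31: →30(W), 26(W) — all W, so L
n=32: →31(L), so W
n=33: →32(W), 28(W) — all W, so L
n=34: →33(L), so W
n=35: →34(W), 30(W) — all W, so L
n=36: →35(L), so W
n=37: →36(W), 32(W) — all W, so L
n=38: →37(L), so W
n=39: →38(W), 34(W) — all W, so L
n=40: →39(L), so W
The losing starting values of n are exactly the entries labelled L in this table (20 of them).

1, 3, 5, 7, 9, 11, 13, 15, 17, 19, 21, 23, 25, 27, 29, 31, 33, 35, 37, 39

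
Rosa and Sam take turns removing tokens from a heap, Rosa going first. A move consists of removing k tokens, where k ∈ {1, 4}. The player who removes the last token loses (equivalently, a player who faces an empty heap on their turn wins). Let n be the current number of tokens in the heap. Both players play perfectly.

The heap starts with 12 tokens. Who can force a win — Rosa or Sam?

Rosa wins.

Label each position W (a win for the player to move) or L (a loss). A position with no legal move is W; any other position is W exactly when some move reaches an L, and L when every move reaches a W.
n=0: no move; the opponent has just taken the last token and therefore loses → W
n=1: only reaches 0(W), which is W → L
n=2: reaches L-position 1 → W
n=3: only reaches 2(W), which is W → L
n=4: reaches L-position 3 → W
n=5: reaches L-position 1 → W
n=6: only reaches 5(W), 2(W), all W → L
n=7: reaches L-position 6 → W
n=8: only reaches 7(W), 4(W), all W → L
n=9: reaches L-position 8 → W
n=10: reaches L-position 6 → W
n=11: only reaches 10(W), 7(W), all W → L
n=12: reaches L-position 11 → W
The starting position 12 is W: Rosa should remove 1, leaving 11, handing over an L position.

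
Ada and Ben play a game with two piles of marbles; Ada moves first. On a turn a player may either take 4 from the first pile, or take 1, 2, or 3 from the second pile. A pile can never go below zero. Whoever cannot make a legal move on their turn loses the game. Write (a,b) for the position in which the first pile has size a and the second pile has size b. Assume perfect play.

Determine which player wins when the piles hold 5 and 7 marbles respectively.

Ada wins.

Label each position W (a win for the player to move) or L (a loss). A position with no legal move is L; any other position is W exactly when some move reaches an L, and L when every move reaches a W.
No move ever increases a pile, so every position that can arise here has a ≤ 5 and b ≤ 7; it is enough to label the cells with 0 ≤ a ≤ 5 and 0 ≤ b ≤ 7.
Every move lowers a or b (never raises either), so fill the grid row by row in increasing a, and left to right within a row: each cell's successors are then already labelled.
      b=0  b=1  b=2  b=3  b=4  b=5  b=6  b=7
a=0:    L    W    W    W    L    W    W    W
a=1:    L    W    W    W    L    W    W    W
a=2:    L    W    W    W    L    W    W    W
a=3:    L    W    W    W    L    W    W    W
a=4:    W    L    W    W    W    L    W    W
a=5:    W    L    W    W    W    L    W    W
Cells with no legal move (terminal, hence L): (0,0), (1,0), (2,0), (3,0).
The remaining L cells, each justified by listing all of its moves:
(0,4): moves to (0,3)(W), (0,2)(W), (0,1)(W); every one is W ⇒ L
(1,4): moves to (1,3)(W), (1,2)(W), (1,1)(W); every one is W ⇒ L
(2,4): moves to (2,3)(W), (2,2)(W), (2,1)(W); every one is W ⇒ L
(3,4): moves to (3,3)(W), (3,2)(W), (3,1)(W); every one is W ⇒ L
(4,1): moves to (0,1)(W), (4,0)(W); every one is W ⇒ L
(4,5): moves to (0,5)(W), (4,4)(W), (4,3)(W), (4,2)(W); every one is W ⇒ L
(5,1): moves to (1,1)(W), (5,0)(W); every one is W ⇒ L
(5,5): moves to (1,5)(W), (5,4)(W), (5,3)(W), (5,2)(W); every one is W ⇒ L
Every other cell has at least one move into one of the L cells above, so it is W.
From (5,7) Ada can move to (5,5), reaching an L position.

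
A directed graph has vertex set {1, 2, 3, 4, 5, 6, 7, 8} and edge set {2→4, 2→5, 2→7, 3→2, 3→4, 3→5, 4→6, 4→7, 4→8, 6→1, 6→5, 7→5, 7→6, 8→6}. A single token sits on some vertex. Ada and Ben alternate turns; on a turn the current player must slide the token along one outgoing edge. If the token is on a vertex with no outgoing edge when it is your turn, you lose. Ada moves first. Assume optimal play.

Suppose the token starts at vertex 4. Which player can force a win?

Use the standard recursion: the mover loses at a terminal position; elsewhere, the mover wins exactly when some move hands the opponent an L position.
Every edge goes from a vertex to one that appears earlier in the order 1, 5, 6, 8, 7, 4, 2, 3, so processing vertices in that order labels each vertex after all of its successors.
1: no outgoing edge → L
5: no outgoing edge → L
6: can move to 5, which is L ⇒ W
8: the only move is to 6(W), a W ⇒ L
7: can move to 5, which is L ⇒ W
4: can move to 8, which is L ⇒ W
2: can move to 5, which is L ⇒ W
3: can move to 5, which is L ⇒ W
The starting position 4 is W: Ada should move to 8, handing over an L position.

Ada wins.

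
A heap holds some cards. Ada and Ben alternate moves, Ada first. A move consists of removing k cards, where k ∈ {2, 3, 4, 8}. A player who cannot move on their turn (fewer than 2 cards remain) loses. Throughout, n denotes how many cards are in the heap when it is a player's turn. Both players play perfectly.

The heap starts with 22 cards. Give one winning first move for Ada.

Remove 3, leaving 19.

Classify positions by backward induction: terminal positions (no move available) are L. From any other position, the mover wins iff some move reaches an L.
n=0: no move → L
n=1: no move → L
n=2: W (go to 0, an L position)
n=3: W (go to 1, an L position)
n=4: W (go to 1, an L position)
n=5: W (go to 1, an L position)
n=6: L (options 4(W), 3(W), 2(W) are all W)
n=7: L (options 5(W), 4(W), 3(W) are all W)
n=8: W (go to 6, an L position)
n=9: W (go to 7, an L position)
n=10: W (go to 7, an L position)
n=11: W (go to 7, an L position)
n=12: L (options 10(W), 9(W), 8(W), 4(W) are all W)
n=13: L (options 11(W), 10(W), 9(W), 5(W) are all W)
n=14: W (go to 12, an L position)
n=15: W (go to 13, an L position)
n=16: W (go to 13, an L position)
n=17: W (go to 13, an L position)
n=18: L (options 16(W), 15(W), 14(W), 10(W) are all W)
n=19: L (options 17(W), 16(W), 15(W), 11(W) are all W)
n=20: W (go to 18, an L position)
n=21: W (go to 19, an L position)
n=22: W (go to 19, an L position)
From 22, the L positions reachable in one move are: 19, 18. Any move reaching one of these is winning.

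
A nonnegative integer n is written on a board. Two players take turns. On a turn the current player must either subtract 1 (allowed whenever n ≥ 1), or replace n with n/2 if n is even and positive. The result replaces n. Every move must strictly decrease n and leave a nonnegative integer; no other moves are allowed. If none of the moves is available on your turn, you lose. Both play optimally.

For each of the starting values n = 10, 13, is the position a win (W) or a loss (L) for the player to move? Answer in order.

Positions with no move are L. A position that does have a move is losing for the player to move precisely when every available move leads to a winning position for the opponent. Fill in the labels:
n=0: no move → L
n=1: can move to 0, which is L ⇒ W
n=2: the only move is to 1(W), a W ⇒ L
n=3: can move to 2, which is L ⇒ W
n=4: can move to 2, which is L ⇒ W
n=5: the only move is to 4(W), a W ⇒ L
n=6: can move to 5, which is L ⇒ W
n=7: the only move is to 6(W), a W ⇒ L
n=8: can move to 7, which is L ⇒ W
n=9: the only move is to 8(W), a W ⇒ L
n=10: can move to 5, which is L ⇒ W
n=11: the only move is to 10(W), a W ⇒ L
n=12: can move to 11, which is L ⇒ W
n=13: the only move is to 12(W), a W ⇒ L

10: W, 13: L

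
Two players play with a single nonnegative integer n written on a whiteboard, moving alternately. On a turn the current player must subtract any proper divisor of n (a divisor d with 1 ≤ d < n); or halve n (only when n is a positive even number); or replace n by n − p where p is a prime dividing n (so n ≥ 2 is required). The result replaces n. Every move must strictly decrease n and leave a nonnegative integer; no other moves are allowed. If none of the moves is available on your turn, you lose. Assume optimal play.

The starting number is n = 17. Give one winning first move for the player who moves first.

Build the W/L table. Terminal = L. A non-terminal position is W if it has a move to some L; otherwise it is L.
n=0: no move → L
n=1: no move → L
n=2: can move to 0, which is L ⇒ W
n=3: can move to 0, which is L ⇒ W
n=4: moves to 2(W), 3(W); every one is W ⇒ L
n=5: can move to 0, which is L ⇒ W
n=6: can move to 4, which is L ⇒ W
n=7: can move to 0, which is L ⇒ W
n=8: can move to 4, which is L ⇒ W
n=9: moves to 6(W), 8(W); every one is W ⇒ L
n=10: can move to 9, which is L ⇒ W
n=11: can move to 0, which is L ⇒ W
n=12: can move to 9, which is L ⇒ W
n=13: can move to 0, which is L ⇒ W
n=14: moves to 7(W), 12(W), 13(W); every one is W ⇒ L
n=15: can move to 14, which is L ⇒ W
n=16: can move to 14, which is L ⇒ W
n=17: can move to 0, which is L ⇒ W
From 17, the L positions reachable in one move are: 0.

Move to 0.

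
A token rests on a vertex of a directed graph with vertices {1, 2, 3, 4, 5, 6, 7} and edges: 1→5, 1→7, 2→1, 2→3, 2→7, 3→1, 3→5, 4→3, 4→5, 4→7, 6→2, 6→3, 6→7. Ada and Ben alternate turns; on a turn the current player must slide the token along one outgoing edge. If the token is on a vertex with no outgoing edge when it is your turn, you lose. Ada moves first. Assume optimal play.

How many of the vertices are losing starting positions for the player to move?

2

Positions with no move are L. A position that does have a move is losing for the player to move precisely when every available move leads to a winning position for the opponent. Fill in the labels:
Every edge goes from a vertex to one that appears earlier in the order 7, 5, 1, 3, 2, 4, 6, so processing vertices in that order labels each vertex after all of its successors.
7: no outgoing edge → L
5: no outgoing edge → L
1: →5(L), so W
3: →5(L), so W
2: →7(L), so W
4: →5(L), so W
6: →7(L), so W
The L vertices are 5, 7; that is 2 in all.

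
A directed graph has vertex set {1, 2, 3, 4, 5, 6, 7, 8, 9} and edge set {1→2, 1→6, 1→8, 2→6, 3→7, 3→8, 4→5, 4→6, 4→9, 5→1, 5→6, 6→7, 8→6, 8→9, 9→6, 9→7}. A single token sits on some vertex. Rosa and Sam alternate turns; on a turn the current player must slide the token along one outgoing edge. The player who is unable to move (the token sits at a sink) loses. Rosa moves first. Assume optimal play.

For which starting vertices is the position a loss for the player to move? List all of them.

Label each position W (a win for the player to move) or L (a loss). A position with no legal move is L; any other position is W exactly when some move reaches an L, and L when every move reaches a W.
Every edge goes from a vertex to one that appears earlier in the order 7, 6, 9, 8, 2, 1, 5, 4, 3, so processing vertices in that order labels each vertex after all of its successors.
7: no outgoing edge → L
6: W (go to 7, an L position)
9: W (go to 7, an L position)
8: L (options 9(W), 6(W) are all W)
2: L (sole option 6(W) is W)
1: W (go to 2, an L position)
5: L (options 1(W), 6(W) are all W)
4: W (go to 5, an L position)
3: W (go to 8, an L position)
Reading off the rows marked L gives the requested list; there are 4 such vertices.

2, 5, 7, 8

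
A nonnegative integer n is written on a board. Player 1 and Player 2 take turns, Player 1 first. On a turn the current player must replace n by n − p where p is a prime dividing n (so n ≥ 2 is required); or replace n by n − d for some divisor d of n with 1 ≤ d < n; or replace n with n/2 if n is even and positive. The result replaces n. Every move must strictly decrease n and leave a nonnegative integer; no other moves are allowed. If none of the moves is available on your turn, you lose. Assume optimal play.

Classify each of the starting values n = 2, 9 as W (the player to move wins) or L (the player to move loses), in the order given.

Build the W/L table. Terminal = L. A non-terminal position is W if it has a move to some L; otherwise it is L.
n=0: no move → L
n=1: no move → L
n=2: reaches L-position 0 → W
n=3: reaches L-position 0 → W
n=4: only reaches 2(W), 3(W), all W → L
n=5: reaches L-position 0 → W
n=6: reaches L-position 4 → W
n=7: reaches L-position 0 → W
n=8: reaches L-position 4 → W
n=9: only reaches 6(W), 8(W), all W → L

2: W, 9: L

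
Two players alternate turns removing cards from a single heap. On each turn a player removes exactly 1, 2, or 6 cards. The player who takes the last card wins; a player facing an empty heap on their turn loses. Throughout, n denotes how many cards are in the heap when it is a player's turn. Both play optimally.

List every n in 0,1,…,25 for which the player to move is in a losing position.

0, 3, 7, 10, 14, 17, 21, 24

Label each position W (a win for the player to move) or L (a loss). A position with no legal move is L; any other position is W exactly when some move reaches an L, and L when every move reaches a W.
n=0: no move → L
n=1: W (go to 0, an L position)
n=2: W (go to 0, an L position)
n=3: L (options 2(W), 1(W) are all W)
n=4: W (go to 3, an L position)
n=5: W (go to 3, an L position)
n=6: W (go to 0, an L position)
n=7: L (options 6(W), 5(W), 1(W) are all W)
n=8: W (go to 7, an L position)
n=9: W (go to 7, an L position)
n=10: L (options 9(W), 8(W), 4(W) are all W)
n=11: W (go to 10, an L position)
n=12: W (go to 10, an L position)
n=13: W (go to 7, an L position)
n=14: L (options 13(W), 12(W), 8(W) are all W)
n=15: W (go to 14, an L position)
n=16: W (go to 14, an L position)
n=17: L (options 16(W), 15(W), 11(W) are all W)
n=18: W (go to 17, an L position)
n=19: W (go to 17, an L position)
n=20: W (go to 14, an L position)
n=21: L (options 20(W), 19(W), 15(W) are all W)
n=22: W (go to 21, an L position)
n=23: W (go to 21, an L position)
n=24: L (options 23(W), 22(W), 18(W) are all W)
n=25: W (go to 24, an L position)
The losing starting values of n are exactly the entries labelled L in this table (8 of them).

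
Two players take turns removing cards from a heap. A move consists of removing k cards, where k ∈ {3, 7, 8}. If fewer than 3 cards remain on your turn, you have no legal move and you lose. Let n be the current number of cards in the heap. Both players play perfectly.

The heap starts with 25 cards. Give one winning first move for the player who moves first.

Remove 3, leaving 22.

Label each position W (a win for the player to move) or L (a loss). A position with no legal move is L; any other position is W exactly when some move reaches an L, and L when every move reaches a W.
n=0: no move → L
n=1: no move → L
n=2: no move → L
n=3: →0(L), so W
n=4: →1(L), so W
n=5: →2(L), so W
n=6: →3(W) only, which is W, so L
n=7: →0(L), so W
n=8: →1(L), so W
n=9: →6(L), so W
n=10: →2(L), so W
n=11: →8(W), 4(W), 3(W) — all W, so L
n=12: →9(W), 5(W), 4(W) — all W, so L
n=13: →6(L), so W
n=14: →11(L), so W
n=15: →12(L), so W
n=16: →13(W), 9(W), 8(W) — all W, so L
n=17: →14(W), 10(W), 9(W) — all W, so L
n=18: →11(L), so W
n=19: →16(L), so W
n=20: →17(L), so W
n=21: →18(W), 14(W), 13(W) — all W, so L
n=22: →19(W), 15(W), 14(W) — all W, so L
n=23: →16(L), so W
n=24: →21(L), so W
n=25: →22(L), so W
From 25, the L positions reachable in one move are: 22, 17. Any move reaching one of these is winning.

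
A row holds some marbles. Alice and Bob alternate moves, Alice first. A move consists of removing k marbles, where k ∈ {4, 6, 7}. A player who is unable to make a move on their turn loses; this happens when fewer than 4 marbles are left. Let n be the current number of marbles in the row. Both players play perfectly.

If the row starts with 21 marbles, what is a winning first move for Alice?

Work bottom-up. With no move the player to move loses. Otherwise the position is W if at least one move leads to an L position for the opponent, and L if every move leads to a W.
n=0: no move → L
n=1: no move → L
n=2: no move → L
n=3: no move → L
n=4: reaches L-position 0 → W
n=5: reaches L-position 1 → W
n=6: reaches L-position 2 → W
n=7: reaches L-position 3 → W
n=8: reaches L-position 2 → W
n=9: reaches L-position 3 → W
n=10: reaches L-position 3 → W
n=11: only reaches 7(W), 5(W), 4(W), all W → L
n=12: only reaches 8(W), 6(W), 5(W), all W → L
n=13: only reaches 9(W), 7(W), 6(W), all W → L
n=14: only reaches 10(W), 8(W), 7(W), all W → L
n=15: reaches L-position 11 → W
n=16: reaches L-position 12 → W
n=17: reaches L-position 13 → W
n=18: reaches L-position 14 → W
n=19: reaches L-position 13 → W
n=20: reaches L-position 14 → W
n=21: reaches L-position 14 → W
From 21, the L positions reachable in one move are: 14.

Remove 7, leaving 14.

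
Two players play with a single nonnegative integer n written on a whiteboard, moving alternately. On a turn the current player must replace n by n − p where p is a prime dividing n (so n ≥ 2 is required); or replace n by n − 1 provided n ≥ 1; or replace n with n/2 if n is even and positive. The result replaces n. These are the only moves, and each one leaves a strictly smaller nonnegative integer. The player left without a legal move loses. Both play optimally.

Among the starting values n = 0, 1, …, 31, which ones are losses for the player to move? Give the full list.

Classify positions by backward induction: terminal positions (no move available) are L. From any other position, the mover wins iff some move reaches an L.
n=0: no move → L
n=1: can move to 0, which is L ⇒ W
n=2: can move to 0, which is L ⇒ W
n=3: can move to 0, which is L ⇒ W
n=4: moves to 2(W), 3(W); every one is W ⇒ L
n=5: can move to 0, which is L ⇒ W
n=6: can move to 4, which is L ⇒ W
n=7: can move to 0, which is L ⇒ W
n=8: can move to 4, which is L ⇒ W
n=9: moves to 6(W), 8(W); every one is W ⇒ L
n=10: can move to 9, which is L ⇒ W
n=11: can move to 0, which is L ⇒ W
n=12: can move to 9, which is L ⇒ W
n=13: can move to 0, which is L ⇒ W
n=14: moves to 7(W), 12(W), 13(W); every one is W ⇒ L
n=15: can move to 14, which is L ⇒ W
n=16: can move to 14, which is L ⇒ W
n=17: can move to 0, which is L ⇒ W
n=18: can move to 9, which is L ⇒ W
n=19: can move to 0, which is L ⇒ W
n=20: moves to 10(W), 15(W), 18(W), 19(W); every one is W ⇒ L
n=21: can move to 14, which is L ⇒ W
n=22: can move to 20, which is L ⇒ W
n=23: can move to 0, which is L ⇒ W
n=24: moves to 12(W), 21(W), 22(W), 23(W); every one is W ⇒ L
n=25: can move to 20, which is L ⇒ W
n=26: can move to 24, which is L ⇒ W
n=27: can move to 24, which is L ⇒ W
n=28: can move to 14, which is L ⇒ W
n=29: can move to 0, which is L ⇒ W
n=30: moves to 15(W), 25(W), 27(W), 28(W), 29(W); every one is W ⇒ L
n=31: can move to 0, which is L ⇒ W
Reading off the rows marked L gives the requested list; there are 7 such values of n.

0, 4, 9, 14, 20, 24, 30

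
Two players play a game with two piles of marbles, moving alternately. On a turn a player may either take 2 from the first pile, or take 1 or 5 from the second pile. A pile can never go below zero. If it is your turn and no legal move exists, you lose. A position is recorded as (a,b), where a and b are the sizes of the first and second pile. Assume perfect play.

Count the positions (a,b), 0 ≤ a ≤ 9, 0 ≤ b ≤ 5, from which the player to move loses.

30

Build the W/L table. Terminal = L. A non-terminal position is W if it has a move to some L; otherwise it is L.
Every move lowers a or b (never raises either), so fill the grid row by row in increasing a, and left to right within a row: each cell's successors are then already labelled.
      b=0  b=1  b=2  b=3  b=4  b=5
a=0:    L    W    L    W    L    W
a=1:    L    W    L    W    L    W
a=2:    W    L    W    L    W    L
a=3:    W    L    W    L    W    L
a=4:    L    W    L    W    L    W
a=5:    L    W    L    W    L    W
a=6:    W    L    W    L    W    L
a=7:    W    L    W    L    W    L
a=8:    L    W    L    W    L    W
a=9:    L    W    L    W    L    W
Cells with no legal move (terminal, hence L): (0,0), (1,0).
The remaining L cells, each justified by listing all of its moves:
(0,2): only reaches (0,1)(W), which is W → L
(0,4): only reaches (0,3)(W), which is W → L
(1,2): only reaches (1,1)(W), which is W → L
(1,4): only reaches (1,3)(W), which is W → L
(2,1): only reaches (0,1)(W), (2,0)(W), all W → L
(2,3): only reaches (0,3)(W), (2,2)(W), all W → L
(2,5): only reaches (0,5)(W), (2,4)(W), (2,0)(W), all W → L
(3,1): only reaches (1,1)(W), (3,0)(W), all W → L
(3,3): only reaches (1,3)(W), (3,2)(W), all W → L
(3,5): only reaches (1,5)(W), (3,4)(W), (3,0)(W), all W → L
(4,0): only reaches (2,0)(W), which is W → L
(4,2): only reaches (2,2)(W), (4,1)(W), all W → L
(4,4): only reaches (2,4)(W), (4,3)(W), all W → L
(5,0): only reaches (3,0)(W), which is W → L
(5,2): only reaches (3,2)(W), (5,1)(W), all W → L
(5,4): only reaches (3,4)(W), (5,3)(W), all W → L
(6,1): only reaches (4,1)(W), (6,0)(W), all W → L
(6,3): only reaches (4,3)(W), (6,2)(W), all W → L
(6,5): only reaches (4,5)(W), (6,4)(W), (6,0)(W), all W → L
(7,1): only reaches (5,1)(W), (7,0)(W), all W → L
(7,3): only reaches (5,3)(W), (7,2)(W), all W → L
(7,5): only reaches (5,5)(W), (7,4)(W), (7,0)(W), all W → L
(8,0): only reaches (6,0)(W), which is W → L
(8,2): only reaches (6,2)(W), (8,1)(W), all W → L
(8,4): only reaches (6,4)(W), (8,3)(W), all W → L
(9,0): only reaches (7,0)(W), which is W → L
(9,2): only reaches (7,2)(W), (9,1)(W), all W → L
(9,4): only reaches (7,4)(W), (9,3)(W), all W → L
Every other cell has at least one move into one of the L cells above, so it is W.
L cells per row: a=0: 3, a=1: 3, a=2: 3, a=3: 3, a=4: 3, a=5: 3, a=6: 3, a=7: 3, a=8: 3, a=9: 3; total 30.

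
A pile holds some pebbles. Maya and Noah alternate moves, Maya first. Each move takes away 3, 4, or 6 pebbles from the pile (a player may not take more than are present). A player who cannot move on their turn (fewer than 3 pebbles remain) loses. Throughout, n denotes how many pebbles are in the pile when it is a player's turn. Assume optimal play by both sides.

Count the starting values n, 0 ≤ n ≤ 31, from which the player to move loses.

Use the standard recursion: the mover loses at a terminal position; elsewhere, the mover wins exactly when some move hands the opponent an L position.
n=0: no move → L
n=1: no move → L
n=2: no move → L
n=3: reaches L-position 0 → W
n=4: reaches L-position 1 → W
n=5: reaches L-position 2 → W
n=6: reaches L-position 2 → W
n=7: reaches L-position 1 → W
n=8: reaches L-position 2 → W
n=9: only reaches 6(W), 5(W), 3(W), all W → L
n=10: only reaches 7(W), 6(W), 4(W), all W → L
n=11: only reaches 8(W), 7(W), 5(W), all W → L
n=12: reaches L-position 9 → W
n=13: reaches L-position 10 → W
n=14: reaches L-position 11 → W
n=15: reaches L-position 11 → W
n=16: reaches L-position 10 → W
n=17: reaches L-position 11 → W
n=18: only reaches 15(W), 14(W), 12(W), all W → L
n=19: only reaches 16(W), 15(W), 13(W), all W → L
n=20: only reaches 17(W), 16(W), 14(W), all W → L
n=21: reaches L-position 18 → W
n=22: reaches L-position 19 → W
n=23: reaches L-position 20 → W
n=24: reaches L-position 20 → W
n=25: reaches L-position 19 → W
n=26: reaches L-position 20 → W
n=27: only reaches 24(W), 23(W), 21(W), all W → L
n=28: only reaches 25(W), 24(W), 22(W), all W → L
n=29: only reaches 26(W), 25(W), 23(W), all W → L
n=30: reaches L-position 27 → W
n=31: reaches L-position 28 → W
L entries with 0 ≤ n ≤ 31: n = 0, 1, 2, 9, 10, 11, 18, 19, 20, 27, 28, 29; that makes 12.

12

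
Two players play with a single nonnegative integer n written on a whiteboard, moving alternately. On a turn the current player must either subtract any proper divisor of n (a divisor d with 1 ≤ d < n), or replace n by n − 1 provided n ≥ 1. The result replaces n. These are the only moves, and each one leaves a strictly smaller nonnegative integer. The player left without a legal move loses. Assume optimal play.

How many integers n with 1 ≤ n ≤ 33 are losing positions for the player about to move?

16

Build the W/L table. Terminal = L. A non-terminal position is W if it has a move to some L; otherwise it is L.
n=0: no move → L
n=1: W (go to 0, an L position)
n=2: L (sole option 1(W) is W)
n=3: W (go to 2, an L position)
n=4: W (go to 2, an L position)
n=5: L (sole option 4(W) is W)
n=6: W (go to 5, an L position)
n=7: L (sole option 6(W) is W)
n=8: W (go to 7, an L position)
n=9: L (options 6(W), 8(W) are all W)
n=10: W (go to 5, an L position)
n=11: L (sole option 10(W) is W)
n=12: W (go to 9, an L position)
n=13: L (sole option 12(W) is W)
n=14: W (go to 7, an L position)
n=15: L (options 10(W), 12(W), 14(W) are all W)
n=16: W (go to 15, an L position)
n=17: L (sole option 16(W) is W)
n=18: W (go to 9, an L position)
n=19: L (sole option 18(W) is W)
n=20: W (go to 15, an L position)
n=21: L (options 14(W), 18(W), 20(W) are all W)
n=22: W (go to 11, an L position)
n=23: L (sole option 22(W) is W)
n=24: W (go to 21, an L position)
n=25: L (options 20(W), 24(W) are all W)
n=26: W (go to 13, an L position)
n=27: L (options 18(W), 24(W), 26(W) are all W)
n=28: W (go to 21, an L position)
n=29: L (sole option 28(W) is W)
n=30: W (go to 15, an L position)
n=31: L (sole option 30(W) is W)
n=32: W (go to 31, an L position)
n=33: L (options 22(W), 30(W), 32(W) are all W)
L entries with 1 ≤ n ≤ 33 (n=0 is outside the asked range and is not counted): n = 2, 5, 7, 9, 11, 13, 15, 17, 19, 21, 23, 25, 27, 29, 31, 33; that makes 16.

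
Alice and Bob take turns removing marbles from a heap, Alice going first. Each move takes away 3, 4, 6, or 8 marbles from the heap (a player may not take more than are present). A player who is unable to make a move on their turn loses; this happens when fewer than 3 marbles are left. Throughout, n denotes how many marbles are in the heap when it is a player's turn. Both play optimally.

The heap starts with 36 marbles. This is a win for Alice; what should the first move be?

Build the W/L table. Terminal = L. A non-terminal position is W if it has a move to some L; otherwise it is L.
n=0: no move → L
n=1: no move → L
n=2: no move → L
n=3: can move to 0, which is L ⇒ W
n=4: can move to 1, which is L ⇒ W
n=5: can move to 2, which is L ⇒ W
n=6: can move to 2, which is L ⇒ W
n=7: can move to 1, which is L ⇒ W
n=8: can move to 2, which is L ⇒ W
n=9: can move to 1, which is L ⇒ W
n=10: can move to 2, which is L ⇒ W
n=11: moves to 8(W), 7(W), 5(W), 3(W); every one is W ⇒ L
n=12: moves to 9(W), 8(W), 6(W), 4(W); every one is W ⇒ L
n=13: moves to 10(W), 9(W), 7(W), 5(W); every one is W ⇒ L
n=14: can move to 11, which is L ⇒ W
n=15: can move to 12, which is L ⇒ W
n=16: can move to 13, which is L ⇒ W
n=17: can move to 13, which is L ⇒ W
n=18: can move to 12, which is L ⇒ W
n=19: can move to 13, which is L ⇒ W
n=20: can move to 12, which is L ⇒ W
n=21: can move to 13, which is L ⇒ W
n=22: moves to 19(W), 18(W), 16(W), 14(W); every one is W ⇒ L
n=23: moves to 20(W), 19(W), 17(W), 15(W); every one is W ⇒ L
n=24: moves to 21(W), 20(W), 18(W), 16(W); every one is W ⇒ L
n=25: can move to 22, which is L ⇒ W
n=26: can move to 23, which is L ⇒ W
n=27: can move to 24, which is L ⇒ W
n=28: can move to 24, which is L ⇒ W
n=29: can move to 23, which is L ⇒ W
n=30: can move to 24, which is L ⇒ W
n=31: can move to 23, which is L ⇒ W
n=32: can move to 24, which is L ⇒ W
n=33: moves to 30(W), 29(W), 27(W), 25(W); every one is W ⇒ L
n=34: moves to 31(W), 30(W), 28(W), 26(W); every one is W ⇒ L
n=35: moves to 32(W), 31(W), 29(W), 27(W); every one is W ⇒ L
n=36: can move to 33, which is L ⇒ W
From 36, the L positions reachable in one move are: 33.

Remove 3, leaving 33.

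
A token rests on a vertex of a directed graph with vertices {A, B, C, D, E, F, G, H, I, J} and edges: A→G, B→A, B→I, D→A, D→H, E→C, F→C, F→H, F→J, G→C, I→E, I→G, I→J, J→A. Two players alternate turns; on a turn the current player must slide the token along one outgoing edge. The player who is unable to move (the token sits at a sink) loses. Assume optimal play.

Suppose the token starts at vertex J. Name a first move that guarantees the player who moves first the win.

Move to A.

Classify positions by backward induction: terminal positions (no move available) are L. From any other position, the mover wins iff some move reaches an L.
Every edge goes from a vertex to one that appears earlier in the order C, H, E, G, A, J, I, F, B, D, so processing vertices in that order labels each vertex after all of its successors.
C: no outgoing edge → L
H: no outgoing edge → L
E: reaches L-position C → W
G: reaches L-position C → W
A: only reaches G(W), which is W → L
J: reaches L-position A → W
I: only reaches J(W), G(W), E(W), all W → L
F: reaches L-position H → W
B: reaches L-position I → W
D: reaches L-position A → W
From J, the L positions reachable in one move are: A.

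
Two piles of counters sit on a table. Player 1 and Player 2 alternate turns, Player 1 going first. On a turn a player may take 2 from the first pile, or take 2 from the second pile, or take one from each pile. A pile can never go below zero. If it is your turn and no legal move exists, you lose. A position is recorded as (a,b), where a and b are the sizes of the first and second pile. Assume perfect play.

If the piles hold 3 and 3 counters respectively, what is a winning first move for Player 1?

Positions with no move are L. A position that does have a move is losing for the player to move precisely when every available move leads to a winning position for the opponent. Fill in the labels:
No move ever increases a pile, so every position that can arise here has a ≤ 3 and b ≤ 3; it is enough to label the cells with 0 ≤ a ≤ 3 and 0 ≤ b ≤ 3.
Every move lowers a or b (never raises either), so fill the grid row by row in increasing a, and left to right within a row: each cell's successors are then already labelled.
      b=0  b=1  b=2  b=3
a=0:    L    L    W    W
a=1:    L    W    W    L
a=2:    W    W    L    L
a=3:    W    L    L    W
Cells with no legal move (terminal, hence L): (0,0), (0,1), (1,0).
The remaining L cells, each justified by listing all of its moves:
(1,3): →(1,1)(W), (0,2)(W) — all W, so L
(2,2): →(0,2)(W), (2,0)(W), (1,1)(W) — all W, so L
(2,3): →(0,3)(W), (2,1)(W), (1,2)(W) — all W, so L
(3,1): →(1,1)(W), (2,0)(W) — all W, so L
(3,2): →(1,2)(W), (3,0)(W), (2,1)(W) — all W, so L
Every other cell has at least one move into one of the L cells above, so it is W.
From (3,3), the L positions reachable in one move are: (1,3), (3,1), (2,2). Any move reaching one of these is winning.

Move to (1,3).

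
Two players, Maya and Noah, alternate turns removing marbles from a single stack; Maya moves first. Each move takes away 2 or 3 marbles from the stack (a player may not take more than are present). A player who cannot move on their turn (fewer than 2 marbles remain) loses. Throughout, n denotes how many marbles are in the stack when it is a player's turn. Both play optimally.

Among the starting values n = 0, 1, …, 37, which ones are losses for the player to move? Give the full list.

Build the W/L table. Terminal = L. A non-terminal position is W if it has a move to some L; otherwise it is L.
n=0: no move → L
n=1: no move → L
n=2: W (go to 0, an L position)
n=3: W (go to 1, an L position)
n=4: W (go to 1, an L position)
n=5: L (options 3(W), 2(W) are all W)
n=6: L (options 4(W), 3(W) are all W)
n=7: W (go to 5, an L position)
n=8: W (go to 6, an L position)
n=9: W (go to 6, an L position)
n=10: L (options 8(W), 7(W) are all W)
n=11: L (options 9(W), 8(W) are all W)
n=12: W (go to 10, an L position)
n=13: W (go to 11, an L position)
n=14: W (go to 11, an L position)
n=15: L (options 13(W), 12(W) are all W)
n=16: L (options 14(W), 13(W) are all W)
n=17: W (go to 15, an L position)
n=18: W (go to 16, an L position)
n=19: W (go to 16, an L position)
n=20: L (options 18(W), 17(W) are all W)
n=21: L (options 19(W), 18(W) are all W)
n=22: W (go to 20, an L position)
n=23: W (go to 21, an L position)
n=24: W (go to 21, an L position)
n=25: L (options 23(W), 22(W) are all W)
n=26: L (options 24(W), 23(W) are all W)
n=27: W (go to 25, an L position)
n=28: W (go to 26, an L position)
n=29: W (go to 26, an L position)
n=30: L (options 28(W), 27(W) are all W)
n=31: L (options 29(W), 28(W) are all W)
n=32: W (go to 30, an L position)
n=33: W (go to 31, an L position)
n=34: W (go to 31, an L position)
n=35: L (options 33(W), 32(W) are all W)
n=36: L (options 34(W), 33(W) are all W)
n=37: W (go to 35, an L position)
The losing starting values of n are exactly the entries labelled L in this table (16 of them).

0, 1, 5, 6, 10, 11, 15, 16, 20, 21, 25, 26, 30, 31, 35, 36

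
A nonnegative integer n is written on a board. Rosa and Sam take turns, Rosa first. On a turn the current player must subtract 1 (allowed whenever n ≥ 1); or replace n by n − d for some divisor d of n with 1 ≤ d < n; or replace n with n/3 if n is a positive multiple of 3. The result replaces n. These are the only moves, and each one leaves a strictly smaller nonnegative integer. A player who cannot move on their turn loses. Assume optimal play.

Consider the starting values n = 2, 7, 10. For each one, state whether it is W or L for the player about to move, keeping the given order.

Build the W/L table. Terminal = L. A non-terminal position is W if it has a move to some L; otherwise it is L.
n=0: no move → L
n=1: W (go to 0, an L position)
n=2: L (sole option 1(W) is W)
n=3: W (go to 2, an L position)
n=4: W (go to 2, an L position)
n=5: L (sole option 4(W) is W)
n=6: W (go to 2, an L position)
n=7: L (sole option 6(W) is W)
n=8: W (go to 7, an L position)
n=9: L (options 3(W), 6(W), 8(W) are all W)
n=10: W (go to 5, an L position)

2: L, 7: L, 10: W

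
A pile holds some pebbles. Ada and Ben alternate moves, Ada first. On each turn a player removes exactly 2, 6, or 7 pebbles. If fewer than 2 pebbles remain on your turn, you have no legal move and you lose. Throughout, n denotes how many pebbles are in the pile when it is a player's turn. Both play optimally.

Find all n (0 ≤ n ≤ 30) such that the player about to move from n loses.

0, 1, 4, 5, 9, 13, 14, 17, 18, 22, 26, 27, 30

Positions with no move are L. A position that does have a move is losing for the player to move precisely when every available move leads to a winning position for the opponent. Fill in the labels:
n=0: no move → L
n=1: no move → L
n=2: W (go to 0, an L position)
n=3: W (go to 1, an L position)
n=4: L (sole option 2(W) is W)
n=5: L (sole option 3(W) is W)
n=6: W (go to 4, an L position)
n=7: W (go to 5, an L position)
n=8: W (go to 1, an L position)
n=9: L (options 7(W), 3(W), 2(W) are all W)
n=10: W (go to 4, an L position)
n=11: W (go to 9, an L position)
n=12: W (go to 5, an L position)
n=13: L (options 11(W), 7(W), 6(W) are all W)
n=14: L (options 12(W), 8(W), 7(W) are all W)
n=15: W (go to 13, an L position)
n=16: W (go to 14, an L position)
n=17: L (options 15(W), 11(W), 10(W) are all W)
n=18: L (options 16(W), 12(W), 11(W) are all W)
n=19: W (go to 17, an L position)
n=20: W (go to 18, an L position)
n=21: W (go to 14, an L position)
n=22: L (options 20(W), 16(W), 15(W) are all W)
n=23: W (go to 17, an L position)
n=24: W (go to 22, an L position)
n=25: W (go to 18, an L position)
n=26: L (options 24(W), 20(W), 19(W) are all W)
n=27: L (options 25(W), 21(W), 20(W) are all W)
n=28: W (go to 26, an L position)
n=29: W (go to 27, an L position)
n=30: L (options 28(W), 24(W), 23(W) are all W)
Reading off the rows marked L gives the requested list; there are 13 such values of n.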